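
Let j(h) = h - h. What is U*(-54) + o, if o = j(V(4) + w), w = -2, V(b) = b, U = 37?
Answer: -1998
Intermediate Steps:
j(h) = 0
o = 0
U*(-54) + o = 37*(-54) + 0 = -1998 + 0 = -1998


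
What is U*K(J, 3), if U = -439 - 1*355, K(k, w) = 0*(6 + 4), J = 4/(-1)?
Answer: 0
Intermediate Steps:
J = -4 (J = 4*(-1) = -4)
K(k, w) = 0 (K(k, w) = 0*10 = 0)
U = -794 (U = -439 - 355 = -794)
U*K(J, 3) = -794*0 = 0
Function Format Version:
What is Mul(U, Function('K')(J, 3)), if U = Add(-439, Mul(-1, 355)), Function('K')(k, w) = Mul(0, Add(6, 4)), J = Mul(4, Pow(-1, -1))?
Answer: 0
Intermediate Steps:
J = -4 (J = Mul(4, -1) = -4)
Function('K')(k, w) = 0 (Function('K')(k, w) = Mul(0, 10) = 0)
U = -794 (U = Add(-439, -355) = -794)
Mul(U, Function('K')(J, 3)) = Mul(-794, 0) = 0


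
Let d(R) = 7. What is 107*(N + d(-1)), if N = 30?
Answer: 3959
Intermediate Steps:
107*(N + d(-1)) = 107*(30 + 7) = 107*37 = 3959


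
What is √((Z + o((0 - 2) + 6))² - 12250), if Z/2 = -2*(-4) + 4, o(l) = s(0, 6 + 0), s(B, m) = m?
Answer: 5*I*√454 ≈ 106.54*I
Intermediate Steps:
o(l) = 6 (o(l) = 6 + 0 = 6)
Z = 24 (Z = 2*(-2*(-4) + 4) = 2*(8 + 4) = 2*12 = 24)
√((Z + o((0 - 2) + 6))² - 12250) = √((24 + 6)² - 12250) = √(30² - 12250) = √(900 - 12250) = √(-11350) = 5*I*√454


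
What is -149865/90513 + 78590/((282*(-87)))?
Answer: -20670890/4254111 ≈ -4.8590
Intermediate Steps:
-149865/90513 + 78590/((282*(-87))) = -149865*1/90513 + 78590/(-24534) = -49955/30171 + 78590*(-1/24534) = -49955/30171 - 1355/423 = -20670890/4254111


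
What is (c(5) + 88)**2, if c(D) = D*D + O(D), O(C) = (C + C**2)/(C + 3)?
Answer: 218089/16 ≈ 13631.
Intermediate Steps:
O(C) = (C + C**2)/(3 + C)
c(D) = D**2 + D*(1 + D)/(3 + D) (c(D) = D*D + D*(1 + D)/(3 + D) = D**2 + D*(1 + D)/(3 + D))
(c(5) + 88)**2 = (5*(1 + 5 + 5*(3 + 5))/(3 + 5) + 88)**2 = (5*(1 + 5 + 5*8)/8 + 88)**2 = (5*(1/8)*(1 + 5 + 40) + 88)**2 = (5*(1/8)*46 + 88)**2 = (115/4 + 88)**2 = (467/4)**2 = 218089/16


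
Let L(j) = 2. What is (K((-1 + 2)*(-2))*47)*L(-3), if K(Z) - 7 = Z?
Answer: 470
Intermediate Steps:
K(Z) = 7 + Z
(K((-1 + 2)*(-2))*47)*L(-3) = ((7 + (-1 + 2)*(-2))*47)*2 = ((7 + 1*(-2))*47)*2 = ((7 - 2)*47)*2 = (5*47)*2 = 235*2 = 470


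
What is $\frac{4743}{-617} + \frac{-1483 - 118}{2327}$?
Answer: $- \frac{12024778}{1435759} \approx -8.3752$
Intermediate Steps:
$\frac{4743}{-617} + \frac{-1483 - 118}{2327} = 4743 \left(- \frac{1}{617}\right) + \left(-1483 - 118\right) \frac{1}{2327} = - \frac{4743}{617} - \frac{1601}{2327} = - \frac{12024778}{1435759}$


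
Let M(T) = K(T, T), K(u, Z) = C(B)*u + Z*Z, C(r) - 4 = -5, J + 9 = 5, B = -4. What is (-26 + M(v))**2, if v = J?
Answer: 36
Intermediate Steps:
J = -4 (J = -9 + 5 = -4)
C(r) = -1 (C(r) = 4 - 5 = -1)
v = -4
K(u, Z) = Z**2 - u (K(u, Z) = -u + Z*Z = -u + Z**2 = Z**2 - u)
M(T) = T**2 - T
(-26 + M(v))**2 = (-26 - 4*(-1 - 4))**2 = (-26 - 4*(-5))**2 = (-26 + 20)**2 = (-6)**2 = 36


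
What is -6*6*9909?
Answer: -356724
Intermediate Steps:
-6*6*9909 = -36*9909 = -356724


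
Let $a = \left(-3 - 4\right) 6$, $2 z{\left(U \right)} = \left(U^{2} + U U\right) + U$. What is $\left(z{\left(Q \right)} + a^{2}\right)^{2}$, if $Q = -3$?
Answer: $\frac{12552849}{4} \approx 3.1382 \cdot 10^{6}$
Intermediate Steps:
$z{\left(U \right)} = U^{2} + \frac{U}{2}$ ($z{\left(U \right)} = \frac{\left(U^{2} + U U\right) + U}{2} = \frac{\left(U^{2} + U^{2}\right) + U}{2} = \frac{2 U^{2} + U}{2} = \frac{U + 2 U^{2}}{2} = U^{2} + \frac{U}{2}$)
$a = -42$ ($a = \left(-7\right) 6 = -42$)
$\left(z{\left(Q \right)} + a^{2}\right)^{2} = \left(- 3 \left(\frac{1}{2} - 3\right) + \left(-42\right)^{2}\right)^{2} = \left(\left(-3\right) \left(- \frac{5}{2}\right) + 1764\right)^{2} = \left(\frac{15}{2} + 1764\right)^{2} = \left(\frac{3543}{2}\right)^{2} = \frac{12552849}{4}$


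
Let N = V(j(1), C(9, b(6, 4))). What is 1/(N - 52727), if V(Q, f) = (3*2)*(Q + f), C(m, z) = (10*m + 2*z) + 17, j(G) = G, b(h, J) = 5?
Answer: -1/52019 ≈ -1.9224e-5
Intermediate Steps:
C(m, z) = 17 + 2*z + 10*m (C(m, z) = (2*z + 10*m) + 17 = 17 + 2*z + 10*m)
V(Q, f) = 6*Q + 6*f (V(Q, f) = 6*(Q + f) = 6*Q + 6*f)
N = 708 (N = 6*1 + 6*(17 + 2*5 + 10*9) = 6 + 6*(17 + 10 + 90) = 6 + 6*117 = 6 + 702 = 708)
1/(N - 52727) = 1/(708 - 52727) = 1/(-52019) = -1/52019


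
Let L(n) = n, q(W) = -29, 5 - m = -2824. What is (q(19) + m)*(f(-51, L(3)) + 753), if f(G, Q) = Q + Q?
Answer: 2125200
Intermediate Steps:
m = 2829 (m = 5 - 1*(-2824) = 5 + 2824 = 2829)
f(G, Q) = 2*Q
(q(19) + m)*(f(-51, L(3)) + 753) = (-29 + 2829)*(2*3 + 753) = 2800*(6 + 753) = 2800*759 = 2125200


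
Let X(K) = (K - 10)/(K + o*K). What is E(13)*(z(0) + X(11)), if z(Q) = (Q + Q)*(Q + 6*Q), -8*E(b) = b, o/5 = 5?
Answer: -1/176 ≈ -0.0056818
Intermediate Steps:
o = 25 (o = 5*5 = 25)
E(b) = -b/8
z(Q) = 14*Q**2 (z(Q) = (2*Q)*(7*Q) = 14*Q**2)
X(K) = (-10 + K)/(26*K) (X(K) = (K - 10)/(K + 25*K) = (-10 + K)/((26*K)) = (-10 + K)*(1/(26*K)) = (-10 + K)/(26*K))
E(13)*(z(0) + X(11)) = (-1/8*13)*(14*0**2 + (1/26)*(-10 + 11)/11) = -13*(14*0 + (1/26)*(1/11)*1)/8 = -13*(0 + 1/286)/8 = -13/8*1/286 = -1/176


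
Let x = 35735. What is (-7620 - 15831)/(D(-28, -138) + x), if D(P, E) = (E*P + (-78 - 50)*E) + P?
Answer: -23451/57235 ≈ -0.40973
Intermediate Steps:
D(P, E) = P - 128*E + E*P (D(P, E) = (E*P - 128*E) + P = (-128*E + E*P) + P = P - 128*E + E*P)
(-7620 - 15831)/(D(-28, -138) + x) = (-7620 - 15831)/((-28 - 128*(-138) - 138*(-28)) + 35735) = -23451/((-28 + 17664 + 3864) + 35735) = -23451/(21500 + 35735) = -23451/57235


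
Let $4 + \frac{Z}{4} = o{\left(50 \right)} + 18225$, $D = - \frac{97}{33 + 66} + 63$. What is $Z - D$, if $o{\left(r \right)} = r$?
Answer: $\frac{7229176}{99} \approx 73022.0$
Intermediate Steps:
$D = \frac{6140}{99}$ ($D = - \frac{97}{99} + 63 = \frac{6140}{99} \approx 62.02$)
$Z = 73084$ ($Z = -16 + 4 \left(50 + 18225\right) = -16 + 4 \cdot 18275 = -16 + 73100 = 73084$)
$Z - D = 73084 - \frac{6140}{99} = \frac{7229176}{99}$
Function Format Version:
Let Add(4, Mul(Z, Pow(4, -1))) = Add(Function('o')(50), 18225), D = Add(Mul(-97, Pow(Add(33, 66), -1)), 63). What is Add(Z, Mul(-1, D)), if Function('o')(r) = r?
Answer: Rational(7229176, 99) ≈ 73022.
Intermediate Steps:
D = Rational(6140, 99) (D = Add(Mul(-97, Pow(99, -1)), 63) = Add(Mul(-97, Rational(1, 99)), 63) = Add(Rational(-97, 99), 63) = Rational(6140, 99) ≈ 62.020)
Z = 73084 (Z = Add(-16, Mul(4, Add(50, 18225))) = Add(-16, Mul(4, 18275)) = Add(-16, 73100) = 73084)
Add(Z, Mul(-1, D)) = Add(73084, Mul(-1, Rational(6140, 99))) = Add(73084, Rational(-6140, 99)) = Rational(7229176, 99)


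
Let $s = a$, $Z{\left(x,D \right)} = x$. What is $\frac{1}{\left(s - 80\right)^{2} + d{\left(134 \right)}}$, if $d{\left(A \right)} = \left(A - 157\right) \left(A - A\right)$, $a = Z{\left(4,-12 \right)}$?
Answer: $\frac{1}{5776} \approx 0.00017313$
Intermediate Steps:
$a = 4$
$s = 4$
$d{\left(A \right)} = 0$ ($d{\left(A \right)} = \left(-157 + A\right) 0 = 0$)
$\frac{1}{\left(s - 80\right)^{2} + d{\left(134 \right)}} = \frac{1}{\left(4 - 80\right)^{2} + 0} = \frac{1}{\left(-76\right)^{2} + 0} = \frac{1}{5776 + 0} = \frac{1}{5776}$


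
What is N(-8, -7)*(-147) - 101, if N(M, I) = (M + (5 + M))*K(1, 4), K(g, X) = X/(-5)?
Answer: -6973/5 ≈ -1394.6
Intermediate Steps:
K(g, X) = -X/5 (K(g, X) = X*(-1/5) = -X/5)
N(M, I) = -4 - 8*M/5 (N(M, I) = (M + (5 + M))*(-1/5*4) = (5 + 2*M)*(-4/5) = -4 - 8*M/5)
N(-8, -7)*(-147) - 101 = (-4 - 8/5*(-8))*(-147) - 101 = (-4 + 64/5)*(-147) - 101 = (44/5)*(-147) - 101 = -6468/5 - 101 = -6973/5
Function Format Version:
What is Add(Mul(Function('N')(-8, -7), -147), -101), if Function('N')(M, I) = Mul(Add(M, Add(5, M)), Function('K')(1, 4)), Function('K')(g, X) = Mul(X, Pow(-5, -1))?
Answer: Rational(-6973, 5) ≈ -1394.6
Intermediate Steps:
Function('K')(g, X) = Mul(Rational(-1, 5), X) (Function('K')(g, X) = Mul(X, Rational(-1, 5)) = Mul(Rational(-1, 5), X))
Function('N')(M, I) = Add(-4, Mul(Rational(-8, 5), M)) (Function('N')(M, I) = Mul(Add(M, Add(5, M)), Mul(Rational(-1, 5), 4)) = Mul(Add(5, Mul(2, M)), Rational(-4, 5)) = Add(-4, Mul(Rational(-8, 5), M)))
Add(Mul(Function('N')(-8, -7), -147), -101) = Add(Mul(Add(-4, Mul(Rational(-8, 5), -8)), -147), -101) = Add(Mul(Add(-4, Rational(64, 5)), -147), -101) = Add(Mul(Rational(44, 5), -147), -101) = Add(Rational(-6468, 5), -101) = Rational(-6973, 5)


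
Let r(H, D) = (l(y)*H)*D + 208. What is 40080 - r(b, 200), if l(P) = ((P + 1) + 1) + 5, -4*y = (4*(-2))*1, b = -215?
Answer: 426872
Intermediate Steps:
y = 2 (y = -4*(-2)/4 = -(-2) = -¼*(-8) = 2)
l(P) = 7 + P (l(P) = ((1 + P) + 1) + 5 = (2 + P) + 5 = 7 + P)
r(H, D) = 208 + 9*D*H (r(H, D) = ((7 + 2)*H)*D + 208 = (9*H)*D + 208 = 9*D*H + 208 = 208 + 9*D*H)
40080 - r(b, 200) = 40080 - (208 + 9*200*(-215)) = 40080 - (208 - 387000) = 40080 - 1*(-386792) = 40080 + 386792 = 426872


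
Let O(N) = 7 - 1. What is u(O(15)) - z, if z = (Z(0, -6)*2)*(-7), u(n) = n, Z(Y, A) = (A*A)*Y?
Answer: 6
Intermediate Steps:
O(N) = 6
Z(Y, A) = Y*A² (Z(Y, A) = A²*Y = Y*A²)
z = 0 (z = ((0*(-6)²)*2)*(-7) = ((0*36)*2)*(-7) = (0*2)*(-7) = 0*(-7) = 0)
u(O(15)) - z = 6 - 1*0 = 6 + 0 = 6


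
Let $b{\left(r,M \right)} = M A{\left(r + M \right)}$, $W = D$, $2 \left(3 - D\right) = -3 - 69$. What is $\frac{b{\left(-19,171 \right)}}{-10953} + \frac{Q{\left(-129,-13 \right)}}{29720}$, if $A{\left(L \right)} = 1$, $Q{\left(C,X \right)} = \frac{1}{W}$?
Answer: $- \frac{22021303}{1410600360} \approx -0.015611$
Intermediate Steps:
$D = 39$ ($D = 3 - \frac{-3 - 69}{2} = 3 - -36 = 3 + 36 = 39$)
$W = 39$
$Q{\left(C,X \right)} = \frac{1}{39}$
$b{\left(r,M \right)} = M$ ($b{\left(r,M \right)} = M 1 = M$)
$\frac{b{\left(-19,171 \right)}}{-10953} + \frac{Q{\left(-129,-13 \right)}}{29720} = \frac{171}{-10953} + \frac{1}{39 \cdot 29720} = 171 \left(- \frac{1}{10953}\right) + \frac{1}{39} \cdot \frac{1}{29720} = - \frac{19}{1217} + \frac{1}{1159080} = - \frac{22021303}{1410600360}$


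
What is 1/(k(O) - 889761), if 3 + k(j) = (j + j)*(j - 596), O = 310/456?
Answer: -25992/23147784503 ≈ -1.1229e-6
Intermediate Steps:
O = 155/228 (O = 310*(1/456) = 155/228 ≈ 0.67982)
k(j) = -3 + 2*j*(-596 + j) (k(j) = -3 + (j + j)*(j - 596) = -3 + (2*j)*(-596 + j) = -3 + 2*j*(-596 + j))
1/(k(O) - 889761) = 1/((-3 - 1192*155/228 + 2*(155/228)²) - 889761) = 1/((-3 - 46190/57 + 2*(24025/51984)) - 889761) = 1/((-3 - 46190/57 + 24025/25992) - 889761) = 1/(-21116591/25992 - 889761) = 1/(-23147784503/25992) = -25992/23147784503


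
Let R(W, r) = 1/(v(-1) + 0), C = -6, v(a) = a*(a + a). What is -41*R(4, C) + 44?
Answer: 47/2 ≈ 23.500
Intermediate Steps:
v(a) = 2*a² (v(a) = a*(2*a) = 2*a²)
R(W, r) = ½ (R(W, r) = 1/(2*(-1)² + 0) = 1/(2*1 + 0) = 1/(2 + 0) = 1/2 = ½)
-41*R(4, C) + 44 = -41*½ + 44 = -41/2 + 44 = 47/2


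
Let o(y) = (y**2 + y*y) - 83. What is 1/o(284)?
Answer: 1/161229 ≈ 6.2024e-6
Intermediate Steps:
o(y) = -83 + 2*y**2 (o(y) = (y**2 + y**2) - 83 = 2*y**2 - 83 = -83 + 2*y**2)
1/o(284) = 1/(-83 + 2*284**2) = 1/(-83 + 2*80656) = 1/(-83 + 161312) = 1/161229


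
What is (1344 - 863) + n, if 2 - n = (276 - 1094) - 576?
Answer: 1877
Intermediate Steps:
n = 1396 (n = 2 - ((276 - 1094) - 576) = 2 - (-818 - 576) = 2 - 1*(-1394) = 2 + 1394 = 1396)
(1344 - 863) + n = (1344 - 863) + 1396 = 481 + 1396 = 1877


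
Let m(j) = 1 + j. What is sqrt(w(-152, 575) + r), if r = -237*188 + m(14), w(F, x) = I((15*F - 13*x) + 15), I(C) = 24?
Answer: I*sqrt(44517) ≈ 210.99*I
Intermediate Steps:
w(F, x) = 24
r = -44541 (r = -237*188 + (1 + 14) = -44556 + 15 = -44541)
sqrt(w(-152, 575) + r) = sqrt(24 - 44541) = sqrt(-44517) = I*sqrt(44517)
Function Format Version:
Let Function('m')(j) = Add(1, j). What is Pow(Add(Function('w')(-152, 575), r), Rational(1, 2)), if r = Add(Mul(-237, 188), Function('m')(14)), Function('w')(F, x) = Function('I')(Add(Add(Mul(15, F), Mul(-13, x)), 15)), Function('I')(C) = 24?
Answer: Mul(I, Pow(44517, Rational(1, 2))) ≈ Mul(210.99, I)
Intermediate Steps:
Function('w')(F, x) = 24
r = -44541 (r = Add(Mul(-237, 188), Add(1, 14)) = Add(-44556, 15) = -44541)
Pow(Add(Function('w')(-152, 575), r), Rational(1, 2)) = Pow(Add(24, -44541), Rational(1, 2)) = Pow(-44517, Rational(1, 2)) = Mul(I, Pow(44517, Rational(1, 2)))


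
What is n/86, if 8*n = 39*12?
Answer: 117/172 ≈ 0.68023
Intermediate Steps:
n = 117/2 (n = (39*12)/8 = (⅛)*468 = 117/2 ≈ 58.500)
n/86 = (117/2)/86 = (1/86)*(117/2) = 117/172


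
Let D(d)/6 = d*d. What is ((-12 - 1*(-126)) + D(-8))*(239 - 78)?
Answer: 80178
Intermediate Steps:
D(d) = 6*d**2 (D(d) = 6*(d*d) = 6*d**2)
((-12 - 1*(-126)) + D(-8))*(239 - 78) = ((-12 - 1*(-126)) + 6*(-8)**2)*(239 - 78) = ((-12 + 126) + 6*64)*161 = (114 + 384)*161 = 498*161 = 80178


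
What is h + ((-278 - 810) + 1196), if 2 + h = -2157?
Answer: -2051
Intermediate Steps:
h = -2159 (h = -2 - 2157 = -2159)
h + ((-278 - 810) + 1196) = -2159 + ((-278 - 810) + 1196) = -2159 + (-1088 + 1196) = -2159 + 108 = -2051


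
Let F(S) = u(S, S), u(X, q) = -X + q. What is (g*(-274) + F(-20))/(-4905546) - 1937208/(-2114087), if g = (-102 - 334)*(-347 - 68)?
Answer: 57157169021644/5185375513251 ≈ 11.023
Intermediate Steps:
g = 180940 (g = -436*(-415) = 180940)
u(X, q) = q - X
F(S) = 0 (F(S) = S - S = 0)
(g*(-274) + F(-20))/(-4905546) - 1937208/(-2114087) = (180940*(-274) + 0)/(-4905546) - 1937208/(-2114087) = (-49577560 + 0)*(-1/4905546) - 1937208*(-1/2114087) = -49577560*(-1/4905546) + 1937208/2114087 = 24788780/2452773 + 1937208/2114087 = 57157169021644/5185375513251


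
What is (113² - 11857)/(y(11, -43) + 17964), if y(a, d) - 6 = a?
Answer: 912/17981 ≈ 0.050720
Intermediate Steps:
y(a, d) = 6 + a
(113² - 11857)/(y(11, -43) + 17964) = (113² - 11857)/((6 + 11) + 17964) = (12769 - 11857)/(17 + 17964) = 912/17981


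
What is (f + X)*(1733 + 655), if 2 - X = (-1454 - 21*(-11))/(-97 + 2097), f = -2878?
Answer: -3433213869/500 ≈ -6.8664e+6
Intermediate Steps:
X = 5223/2000 (X = 2 - (-1454 - 21*(-11))/(-97 + 2097) = 2 - (-1454 + 231)/2000 = 2 - (-1223)/2000 = 2 - 1*(-1223/2000) = 2 + 1223/2000 = 5223/2000 ≈ 2.6115)
(f + X)*(1733 + 655) = (-2878 + 5223/2000)*(1733 + 655) = -5750777/2000*2388 = -3433213869/500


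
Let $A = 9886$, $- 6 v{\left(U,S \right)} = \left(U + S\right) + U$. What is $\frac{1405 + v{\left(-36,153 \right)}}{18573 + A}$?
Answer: $\frac{2783}{56918} \approx 0.048895$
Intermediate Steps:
$v{\left(U,S \right)} = - \frac{U}{3} - \frac{S}{6}$ ($v{\left(U,S \right)} = - \frac{\left(U + S\right) + U}{6} = - \frac{\left(S + U\right) + U}{6} = - \frac{S + 2 U}{6} = - \frac{U}{3} - \frac{S}{6}$)
$\frac{1405 + v{\left(-36,153 \right)}}{18573 + A} = \frac{1405 - \frac{27}{2}}{18573 + 9886} = \frac{1405 + \left(12 - \frac{51}{2}\right)}{28459} = \left(1405 - \frac{27}{2}\right) \frac{1}{28459} = \frac{2783}{2} \cdot \frac{1}{28459} = \frac{2783}{56918}$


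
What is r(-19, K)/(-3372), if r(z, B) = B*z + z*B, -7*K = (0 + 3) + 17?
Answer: -190/5901 ≈ -0.032198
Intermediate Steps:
K = -20/7 (K = -((0 + 3) + 17)/7 = -(3 + 17)/7 = -1/7*20 = -20/7 ≈ -2.8571)
r(z, B) = 2*B*z (r(z, B) = B*z + B*z = 2*B*z)
r(-19, K)/(-3372) = (2*(-20/7)*(-19))/(-3372) = (760/7)*(-1/3372) = -190/5901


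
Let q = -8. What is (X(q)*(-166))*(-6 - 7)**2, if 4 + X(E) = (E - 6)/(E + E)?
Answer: 350675/4 ≈ 87669.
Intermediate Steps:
X(E) = -4 + (-6 + E)/(2*E) (X(E) = -4 + (E - 6)/(E + E) = -4 + (-6 + E)/((2*E)) = -4 + (-6 + E)*(1/(2*E)) = -4 + (-6 + E)/(2*E))
(X(q)*(-166))*(-6 - 7)**2 = ((-7/2 - 3/(-8))*(-166))*(-6 - 7)**2 = ((-7/2 - 3*(-1/8))*(-166))*(-13)**2 = ((-7/2 + 3/8)*(-166))*169 = -25/8*(-166)*169 = (2075/4)*169 = 350675/4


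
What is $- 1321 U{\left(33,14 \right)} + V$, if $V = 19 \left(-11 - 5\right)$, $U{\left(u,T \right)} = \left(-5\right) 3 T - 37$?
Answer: $325983$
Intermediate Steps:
$U{\left(u,T \right)} = -37 - 15 T$ ($U{\left(u,T \right)} = - 15 T - 37 = -37 - 15 T$)
$V = -304$ ($V = 19 \left(-16\right) = -304$)
$- 1321 U{\left(33,14 \right)} + V = - 1321 \left(-37 - 210\right) - 304 = \left(-1321\right) \left(-247\right) - 304 = 326287 - 304 = 325983$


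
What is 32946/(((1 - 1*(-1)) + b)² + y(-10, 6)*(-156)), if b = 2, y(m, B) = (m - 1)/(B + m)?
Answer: -32946/413 ≈ -79.772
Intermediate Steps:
y(m, B) = (-1 + m)/(B + m)
32946/(((1 - 1*(-1)) + b)² + y(-10, 6)*(-156)) = 32946/(((1 - 1*(-1)) + 2)² + ((-1 - 10)/(6 - 10))*(-156)) = 32946/(((1 + 1) + 2)² + (-11/(-4))*(-156)) = 32946/((2 + 2)² - ¼*(-11)*(-156)) = 32946/(4² + (11/4)*(-156)) = 32946/(16 - 429) = 32946/(-413) = 32946*(-1/413) = -32946/413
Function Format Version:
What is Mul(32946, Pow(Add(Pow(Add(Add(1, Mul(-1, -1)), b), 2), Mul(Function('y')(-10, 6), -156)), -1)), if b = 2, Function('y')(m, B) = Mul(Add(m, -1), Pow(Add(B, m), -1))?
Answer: Rational(-32946, 413) ≈ -79.772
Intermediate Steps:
Function('y')(m, B) = Mul(Pow(Add(B, m), -1), Add(-1, m)) (Function('y')(m, B) = Mul(Add(-1, m), Pow(Add(B, m), -1)) = Mul(Pow(Add(B, m), -1), Add(-1, m)))
Mul(32946, Pow(Add(Pow(Add(Add(1, Mul(-1, -1)), b), 2), Mul(Function('y')(-10, 6), -156)), -1)) = Mul(32946, Pow(Add(Pow(Add(Add(1, Mul(-1, -1)), 2), 2), Mul(Mul(Pow(Add(6, -10), -1), Add(-1, -10)), -156)), -1)) = Mul(32946, Pow(Add(Pow(Add(Add(1, 1), 2), 2), Mul(Mul(Pow(-4, -1), -11), -156)), -1)) = Mul(32946, Pow(Add(Pow(Add(2, 2), 2), Mul(Mul(Rational(-1, 4), -11), -156)), -1)) = Mul(32946, Pow(Add(Pow(4, 2), Mul(Rational(11, 4), -156)), -1)) = Mul(32946, Pow(Add(16, -429), -1)) = Mul(32946, Pow(-413, -1)) = Mul(32946, Rational(-1, 413)) = Rational(-32946, 413)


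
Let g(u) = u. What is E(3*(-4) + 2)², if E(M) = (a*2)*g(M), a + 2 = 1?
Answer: 400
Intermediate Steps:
a = -1 (a = -2 + 1 = -1)
E(M) = -2*M (E(M) = (-1*2)*M = -2*M)
E(3*(-4) + 2)² = (-2*(3*(-4) + 2))² = (-2*(-12 + 2))² = (-2*(-10))² = 20² = 400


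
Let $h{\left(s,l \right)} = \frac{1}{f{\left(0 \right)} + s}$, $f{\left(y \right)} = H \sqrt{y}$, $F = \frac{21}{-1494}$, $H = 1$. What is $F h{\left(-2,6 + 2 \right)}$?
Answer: $\frac{7}{996} \approx 0.0070281$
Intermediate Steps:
$F = - \frac{7}{498}$ ($F = 21 \left(- \frac{1}{1494}\right) = - \frac{7}{498} \approx -0.014056$)
$f{\left(y \right)} = \sqrt{y}$ ($f{\left(y \right)} = 1 \sqrt{y} = \sqrt{y}$)
$h{\left(s,l \right)} = \frac{1}{s}$ ($h{\left(s,l \right)} = \frac{1}{\sqrt{0} + s} = \frac{1}{0 + s} = \frac{1}{s}$)
$F h{\left(-2,6 + 2 \right)} = - \frac{7}{498 \left(-2\right)} = \left(- \frac{7}{498}\right) \left(- \frac{1}{2}\right) = \frac{7}{996}$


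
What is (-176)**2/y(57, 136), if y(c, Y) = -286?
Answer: -1408/13 ≈ -108.31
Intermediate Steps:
(-176)**2/y(57, 136) = (-176)**2/(-286) = 30976*(-1/286) = -1408/13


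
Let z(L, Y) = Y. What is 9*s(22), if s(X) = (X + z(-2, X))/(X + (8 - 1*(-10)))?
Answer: 99/10 ≈ 9.9000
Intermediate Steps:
s(X) = 2*X/(18 + X) (s(X) = (X + X)/(X + (8 - 1*(-10))) = (2*X)/(X + (8 + 10)) = (2*X)/(X + 18) = (2*X)/(18 + X) = 2*X/(18 + X))
9*s(22) = 9*(2*22/(18 + 22)) = 9*(2*22/40) = 9*(2*22*(1/40)) = 9*(11/10) = 99/10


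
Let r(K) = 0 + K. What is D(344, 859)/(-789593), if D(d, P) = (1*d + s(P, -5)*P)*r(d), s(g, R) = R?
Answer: 1359144/789593 ≈ 1.7213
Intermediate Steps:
r(K) = K
D(d, P) = d*(d - 5*P) (D(d, P) = (1*d - 5*P)*d = (d - 5*P)*d = d*(d - 5*P))
D(344, 859)/(-789593) = (344*(344 - 5*859))/(-789593) = (344*(344 - 4295))*(-1/789593) = (344*(-3951))*(-1/789593) = -1359144*(-1/789593) = 1359144/789593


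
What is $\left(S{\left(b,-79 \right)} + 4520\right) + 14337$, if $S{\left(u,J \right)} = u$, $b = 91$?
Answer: $18948$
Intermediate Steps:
$\left(S{\left(b,-79 \right)} + 4520\right) + 14337 = \left(91 + 4520\right) + 14337 = 4611 + 14337 = 18948$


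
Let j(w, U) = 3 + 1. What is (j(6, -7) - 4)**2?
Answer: 0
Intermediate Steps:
j(w, U) = 4
(j(6, -7) - 4)**2 = (4 - 4)**2 = 0**2 = 0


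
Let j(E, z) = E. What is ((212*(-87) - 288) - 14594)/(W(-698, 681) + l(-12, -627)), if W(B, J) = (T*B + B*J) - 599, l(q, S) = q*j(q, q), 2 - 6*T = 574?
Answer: 99978/1227751 ≈ 0.081432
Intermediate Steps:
T = -286/3 (T = ⅓ - ⅙*574 = ⅓ - 287/3 = -286/3 ≈ -95.333)
l(q, S) = q² (l(q, S) = q*q = q²)
W(B, J) = -599 - 286*B/3 + B*J (W(B, J) = (-286*B/3 + B*J) - 599 = -599 - 286*B/3 + B*J)
((212*(-87) - 288) - 14594)/(W(-698, 681) + l(-12, -627)) = ((212*(-87) - 288) - 14594)/((-599 - 286/3*(-698) - 698*681) + (-12)²) = ((-18444 - 288) - 14594)/((-599 + 199628/3 - 475338) + 144) = (-18732 - 14594)/(-1228183/3 + 144) = -33326/(-1227751/3) = -33326*(-3/1227751) = 99978/1227751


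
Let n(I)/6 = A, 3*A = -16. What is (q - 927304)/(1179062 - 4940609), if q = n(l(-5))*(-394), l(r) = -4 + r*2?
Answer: 914696/3761547 ≈ 0.24317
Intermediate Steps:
A = -16/3 (A = (⅓)*(-16) = -16/3 ≈ -5.3333)
l(r) = -4 + 2*r
n(I) = -32 (n(I) = 6*(-16/3) = -32)
q = 12608 (q = -32*(-394) = 12608)
(q - 927304)/(1179062 - 4940609) = (12608 - 927304)/(1179062 - 4940609) = -914696/(-3761547) = -914696*(-1/3761547) = 914696/3761547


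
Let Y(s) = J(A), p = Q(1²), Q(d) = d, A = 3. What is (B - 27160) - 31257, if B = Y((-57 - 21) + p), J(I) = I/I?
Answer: -58416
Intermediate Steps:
J(I) = 1
p = 1 (p = 1² = 1)
Y(s) = 1
B = 1
(B - 27160) - 31257 = (1 - 27160) - 31257 = -27159 - 31257 = -58416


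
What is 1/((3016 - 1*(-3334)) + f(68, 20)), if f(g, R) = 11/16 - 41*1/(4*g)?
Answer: 136/863673 ≈ 0.00015747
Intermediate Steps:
f(g, R) = 11/16 - 41/(4*g) (f(g, R) = 11*(1/16) - 41/(4*g) = 11/16 - 41/(4*g))
1/((3016 - 1*(-3334)) + f(68, 20)) = 1/((3016 - 1*(-3334)) + (1/16)*(-164 + 11*68)/68) = 1/((3016 + 3334) + (1/16)*(1/68)*(-164 + 748)) = 1/(6350 + (1/16)*(1/68)*584) = 1/(6350 + 73/136) = 1/(863673/136) = 136/863673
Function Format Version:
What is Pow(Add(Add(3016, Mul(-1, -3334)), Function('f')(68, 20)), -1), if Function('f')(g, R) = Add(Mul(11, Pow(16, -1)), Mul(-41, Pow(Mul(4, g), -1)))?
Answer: Rational(136, 863673) ≈ 0.00015747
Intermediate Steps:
Function('f')(g, R) = Add(Rational(11, 16), Mul(Rational(-41, 4), Pow(g, -1))) (Function('f')(g, R) = Add(Mul(11, Rational(1, 16)), Mul(-41, Mul(Rational(1, 4), Pow(g, -1)))) = Add(Rational(11, 16), Mul(Rational(-41, 4), Pow(g, -1))))
Pow(Add(Add(3016, Mul(-1, -3334)), Function('f')(68, 20)), -1) = Pow(Add(Add(3016, Mul(-1, -3334)), Mul(Rational(1, 16), Pow(68, -1), Add(-164, Mul(11, 68)))), -1) = Pow(Add(Add(3016, 3334), Mul(Rational(1, 16), Rational(1, 68), Add(-164, 748))), -1) = Pow(Add(6350, Mul(Rational(1, 16), Rational(1, 68), 584)), -1) = Pow(Add(6350, Rational(73, 136)), -1) = Pow(Rational(863673, 136), -1) = Rational(136, 863673)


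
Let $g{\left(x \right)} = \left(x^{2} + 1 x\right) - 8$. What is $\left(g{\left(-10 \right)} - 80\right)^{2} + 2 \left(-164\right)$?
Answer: $-324$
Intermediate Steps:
$g{\left(x \right)} = -8 + x + x^{2}$ ($g{\left(x \right)} = \left(x^{2} + x\right) - 8 = \left(x + x^{2}\right) - 8 = -8 + x + x^{2}$)
$\left(g{\left(-10 \right)} - 80\right)^{2} + 2 \left(-164\right) = \left(\left(-8 - 10 + \left(-10\right)^{2}\right) - 80\right)^{2} + 2 \left(-164\right) = \left(\left(-8 - 10 + 100\right) - 80\right)^{2} - 328 = \left(82 - 80\right)^{2} - 328 = 2^{2} - 328 = 4 - 328 = -324$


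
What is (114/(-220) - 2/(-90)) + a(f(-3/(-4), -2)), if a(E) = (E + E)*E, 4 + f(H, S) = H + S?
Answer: 216331/3960 ≈ 54.629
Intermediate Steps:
f(H, S) = -4 + H + S (f(H, S) = -4 + (H + S) = -4 + H + S)
a(E) = 2*E² (a(E) = (2*E)*E = 2*E²)
(114/(-220) - 2/(-90)) + a(f(-3/(-4), -2)) = (114/(-220) - 2/(-90)) + 2*(-4 - 3/(-4) - 2)² = (114*(-1/220) - 2*(-1/90)) + 2*(-4 - 3*(-¼) - 2)² = (-57/110 + 1/45) + 2*(-4 + ¾ - 2)² = -491/990 + 2*(-21/4)² = -491/990 + 2*(441/16) = -491/990 + 441/8 = 216331/3960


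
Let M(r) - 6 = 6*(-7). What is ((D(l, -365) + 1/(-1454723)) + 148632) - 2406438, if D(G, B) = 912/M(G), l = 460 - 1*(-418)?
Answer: -9853557512165/4364169 ≈ -2.2578e+6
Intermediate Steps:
l = 878 (l = 460 + 418 = 878)
M(r) = -36 (M(r) = 6 + 6*(-7) = 6 - 42 = -36)
D(G, B) = -76/3 (D(G, B) = 912/(-36) = 912*(-1/36) = -76/3)
((D(l, -365) + 1/(-1454723)) + 148632) - 2406438 = ((-76/3 + 1/(-1454723)) + 148632) - 2406438 = ((-76/3 - 1/1454723) + 148632) - 2406438 = (-110558951/4364169 + 148632) - 2406438 = 648544607857/4364169 - 2406438 = -9853557512165/4364169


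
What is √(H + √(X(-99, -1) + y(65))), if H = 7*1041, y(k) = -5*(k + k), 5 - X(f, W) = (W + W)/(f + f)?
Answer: √(7935543 + 132*I*√43901)/33 ≈ 85.364 + 0.14876*I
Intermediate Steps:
X(f, W) = 5 - W/f (X(f, W) = 5 - (W + W)/(f + f) = 5 - 2*W/(2*f) = 5 - 2*W*1/(2*f) = 5 - W/f)
y(k) = -10*k
H = 7287
√(H + √(X(-99, -1) + y(65))) = √(7287 + √((5 - 1*(-1)/(-99)) - 10*65)) = √(7287 + √((5 - 1*(-1)*(-1/99)) - 650)) = √(7287 + √((5 - 1/99) - 650)) = √(7287 + √(494/99 - 650)) = √(7287 + √(-63856/99)) = √(7287 + 4*I*√43901/33)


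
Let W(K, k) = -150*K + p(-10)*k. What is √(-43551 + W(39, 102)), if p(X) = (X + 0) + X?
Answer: I*√51441 ≈ 226.81*I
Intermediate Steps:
p(X) = 2*X (p(X) = X + X = 2*X)
W(K, k) = -150*K - 20*k (W(K, k) = -150*K + (2*(-10))*k = -150*K - 20*k)
√(-43551 + W(39, 102)) = √(-43551 + (-150*39 - 20*102)) = √(-43551 + (-5850 - 2040)) = √(-43551 - 7890) = √(-51441) = I*√51441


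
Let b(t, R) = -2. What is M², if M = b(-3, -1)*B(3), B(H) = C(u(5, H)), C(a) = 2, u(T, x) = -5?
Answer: 16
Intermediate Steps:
B(H) = 2
M = -4 (M = -2*2 = -4)
M² = (-4)² = 16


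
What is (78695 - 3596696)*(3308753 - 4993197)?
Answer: 5925875676444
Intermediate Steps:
(78695 - 3596696)*(3308753 - 4993197) = -3518001*(-1684444) = 5925875676444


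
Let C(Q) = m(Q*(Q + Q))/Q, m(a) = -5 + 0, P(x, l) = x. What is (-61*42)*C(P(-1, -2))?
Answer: -12810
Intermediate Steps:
m(a) = -5
C(Q) = -5/Q
(-61*42)*C(P(-1, -2)) = (-61*42)*(-5/(-1)) = -(-12810)*(-1) = -2562*5 = -12810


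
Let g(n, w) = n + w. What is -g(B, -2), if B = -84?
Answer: 86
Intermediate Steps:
-g(B, -2) = -(-84 - 2) = -1*(-86) = 86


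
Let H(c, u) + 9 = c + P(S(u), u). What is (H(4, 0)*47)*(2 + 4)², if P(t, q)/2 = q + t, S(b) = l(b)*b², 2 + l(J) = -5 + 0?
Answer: -8460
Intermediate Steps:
l(J) = -7 (l(J) = -2 + (-5 + 0) = -2 - 5 = -7)
S(b) = -7*b²
P(t, q) = 2*q + 2*t (P(t, q) = 2*(q + t) = 2*q + 2*t)
H(c, u) = -9 + c - 14*u² + 2*u (H(c, u) = -9 + (c + (2*u + 2*(-7*u²))) = -9 + (c + (2*u - 14*u²)) = -9 + (c + (-14*u² + 2*u)) = -9 + (c - 14*u² + 2*u) = -9 + c - 14*u² + 2*u)
(H(4, 0)*47)*(2 + 4)² = ((-9 + 4 - 14*0² + 2*0)*47)*(2 + 4)² = ((-9 + 4 - 14*0 + 0)*47)*6² = ((-9 + 4 + 0 + 0)*47)*36 = -5*47*36 = -235*36 = -8460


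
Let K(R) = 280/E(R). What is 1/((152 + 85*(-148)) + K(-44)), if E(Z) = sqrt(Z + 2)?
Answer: -9321/115842788 + 5*I*sqrt(42)/115842788 ≈ -8.0463e-5 + 2.7972e-7*I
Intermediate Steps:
E(Z) = sqrt(2 + Z)
K(R) = 280/sqrt(2 + R) (K(R) = 280/(sqrt(2 + R)) = 280/sqrt(2 + R))
1/((152 + 85*(-148)) + K(-44)) = 1/((152 + 85*(-148)) + 280/sqrt(2 - 44)) = 1/((152 - 12580) + 280/sqrt(-42)) = 1/(-12428 + 280*(-I*sqrt(42)/42)) = 1/(-12428 - 20*I*sqrt(42)/3)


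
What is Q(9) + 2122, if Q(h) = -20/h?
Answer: 19078/9 ≈ 2119.8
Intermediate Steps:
Q(9) + 2122 = -20/9 + 2122 = 19078/9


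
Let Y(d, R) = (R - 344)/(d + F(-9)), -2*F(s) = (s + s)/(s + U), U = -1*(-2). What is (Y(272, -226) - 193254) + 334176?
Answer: 53408640/379 ≈ 1.4092e+5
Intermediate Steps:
U = 2
F(s) = -s/(2 + s) (F(s) = -(s + s)/(2*(s + 2)) = -2*s/(2*(2 + s)) = -s/(2 + s))
Y(d, R) = (-344 + R)/(-9/7 + d) (Y(d, R) = (R - 344)/(d - 1*(-9)/(2 - 9)) = (-344 + R)/(d - 1*(-9)/(-7)) = (-344 + R)/(d - 1*(-9)*(-⅐)) = (-344 + R)/(d - 9/7) = (-344 + R)/(-9/7 + d))
(Y(272, -226) - 193254) + 334176 = (7*(-344 - 226)/(-9 + 7*272) - 193254) + 334176 = (7*(-570)/(-9 + 1904) - 193254) + 334176 = (7*(-570)/1895 - 193254) + 334176 = (7*(1/1895)*(-570) - 193254) + 334176 = (-798/379 - 193254) + 334176 = -73244064/379 + 334176 = 53408640/379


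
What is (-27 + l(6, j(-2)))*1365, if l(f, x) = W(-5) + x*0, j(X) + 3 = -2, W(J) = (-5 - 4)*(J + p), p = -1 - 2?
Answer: 61425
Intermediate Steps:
p = -3
W(J) = 27 - 9*J (W(J) = (-5 - 4)*(J - 3) = -9*(-3 + J) = 27 - 9*J)
j(X) = -5 (j(X) = -3 - 2 = -5)
l(f, x) = 72 (l(f, x) = (27 - 9*(-5)) + x*0 = (27 + 45) + 0 = 72 + 0 = 72)
(-27 + l(6, j(-2)))*1365 = (-27 + 72)*1365 = 45*1365 = 61425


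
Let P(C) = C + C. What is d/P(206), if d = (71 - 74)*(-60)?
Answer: 45/103 ≈ 0.43689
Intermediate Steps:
P(C) = 2*C
d = 180 (d = -3*(-60) = 180)
d/P(206) = 180/((2*206)) = 180/412 = 180*(1/412) = 45/103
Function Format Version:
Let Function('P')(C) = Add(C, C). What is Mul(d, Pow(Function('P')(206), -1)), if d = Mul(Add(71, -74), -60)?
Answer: Rational(45, 103) ≈ 0.43689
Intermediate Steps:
Function('P')(C) = Mul(2, C)
d = 180 (d = Mul(-3, -60) = 180)
Mul(d, Pow(Function('P')(206), -1)) = Mul(180, Pow(Mul(2, 206), -1)) = Mul(180, Pow(412, -1)) = Mul(180, Rational(1, 412)) = Rational(45, 103)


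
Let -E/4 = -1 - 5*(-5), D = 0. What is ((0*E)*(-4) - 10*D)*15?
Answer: 0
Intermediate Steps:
E = -96 (E = -4*(-1 - 5*(-5)) = -4*(-1 + 25) = -4*24 = -96)
((0*E)*(-4) - 10*D)*15 = ((0*(-96))*(-4) - 10*0)*15 = (0*(-4) + 0)*15 = (0 + 0)*15 = 0*15 = 0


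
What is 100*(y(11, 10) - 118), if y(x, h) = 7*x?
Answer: -4100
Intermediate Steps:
100*(y(11, 10) - 118) = 100*(7*11 - 118) = 100*(77 - 118) = 100*(-41) = -4100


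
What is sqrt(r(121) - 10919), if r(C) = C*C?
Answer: sqrt(3722) ≈ 61.008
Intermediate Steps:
r(C) = C**2
sqrt(r(121) - 10919) = sqrt(121**2 - 10919) = sqrt(14641 - 10919) = sqrt(3722)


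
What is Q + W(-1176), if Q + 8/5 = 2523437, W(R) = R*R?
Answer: 19532057/5 ≈ 3.9064e+6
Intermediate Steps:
W(R) = R**2
Q = 12617177/5 (Q = -8/5 + 2523437 = 12617177/5 ≈ 2.5234e+6)
Q + W(-1176) = 12617177/5 + (-1176)**2 = 12617177/5 + 1382976 = 19532057/5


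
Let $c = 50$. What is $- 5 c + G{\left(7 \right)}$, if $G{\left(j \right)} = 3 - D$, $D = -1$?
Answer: $-246$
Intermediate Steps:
$G{\left(j \right)} = 4$ ($G{\left(j \right)} = 3 - -1 = 3 + 1 = 4$)
$- 5 c + G{\left(7 \right)} = \left(-5\right) 50 + 4 = -250 + 4 = -246$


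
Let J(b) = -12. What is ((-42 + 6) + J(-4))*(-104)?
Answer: 4992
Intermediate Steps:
((-42 + 6) + J(-4))*(-104) = ((-42 + 6) - 12)*(-104) = (-36 - 12)*(-104) = -48*(-104) = 4992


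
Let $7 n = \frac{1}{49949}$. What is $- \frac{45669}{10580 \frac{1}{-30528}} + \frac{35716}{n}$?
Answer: $\frac{33030710177068}{2645} \approx 1.2488 \cdot 10^{10}$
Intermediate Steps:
$n = \frac{1}{349643}$ ($n = \frac{1}{7 \cdot 49949} = \frac{1}{7} \cdot \frac{1}{49949} = \frac{1}{349643} \approx 2.8601 \cdot 10^{-6}$)
$- \frac{45669}{10580 \frac{1}{-30528}} + \frac{35716}{n} = - \frac{45669}{10580 \frac{1}{-30528}} + 35716 \frac{1}{\frac{1}{349643}} = - \frac{45669}{10580 \left(- \frac{1}{30528}\right)} + 35716 \cdot 349643 = - \frac{45669}{- \frac{2645}{7632}} + 12487849388 = \left(-45669\right) \left(- \frac{7632}{2645}\right) + 12487849388 = \frac{348545808}{2645} + 12487849388 = \frac{33030710177068}{2645}$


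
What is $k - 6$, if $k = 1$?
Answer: $-5$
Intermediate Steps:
$k - 6 = 1 - 6 = -5$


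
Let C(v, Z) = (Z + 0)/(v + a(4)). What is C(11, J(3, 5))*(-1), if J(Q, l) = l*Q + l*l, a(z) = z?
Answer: -8/3 ≈ -2.6667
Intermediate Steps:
J(Q, l) = l² + Q*l (J(Q, l) = Q*l + l² = l² + Q*l)
C(v, Z) = Z/(4 + v) (C(v, Z) = (Z + 0)/(v + 4) = Z/(4 + v))
C(11, J(3, 5))*(-1) = ((5*(3 + 5))/(4 + 11))*(-1) = ((5*8)/15)*(-1) = (40*(1/15))*(-1) = (8/3)*(-1) = -8/3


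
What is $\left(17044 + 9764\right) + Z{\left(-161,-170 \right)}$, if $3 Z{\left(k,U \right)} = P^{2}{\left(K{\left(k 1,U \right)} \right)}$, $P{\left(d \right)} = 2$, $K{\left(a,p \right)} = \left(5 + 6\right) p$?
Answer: $\frac{80428}{3} \approx 26809.0$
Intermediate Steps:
$K{\left(a,p \right)} = 11 p$
$Z{\left(k,U \right)} = \frac{4}{3}$ ($Z{\left(k,U \right)} = \frac{2^{2}}{3} = \frac{1}{3} \cdot 4 = \frac{4}{3}$)
$\left(17044 + 9764\right) + Z{\left(-161,-170 \right)} = \left(17044 + 9764\right) + \frac{4}{3} = 26808 + \frac{4}{3} = \frac{80428}{3}$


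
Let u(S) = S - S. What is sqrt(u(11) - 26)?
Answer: I*sqrt(26) ≈ 5.099*I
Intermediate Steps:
u(S) = 0
sqrt(u(11) - 26) = sqrt(0 - 26) = sqrt(-26) = I*sqrt(26)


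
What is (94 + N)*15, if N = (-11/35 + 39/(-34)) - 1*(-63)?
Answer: 555273/238 ≈ 2333.1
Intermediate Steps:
N = 73231/1190 (N = (-11*1/35 + 39*(-1/34)) + 63 = (-11/35 - 39/34) + 63 = -1739/1190 + 63 = 73231/1190 ≈ 61.539)
(94 + N)*15 = (94 + 73231/1190)*15 = (185091/1190)*15 = 555273/238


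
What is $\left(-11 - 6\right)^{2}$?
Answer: $289$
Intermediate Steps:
$\left(-11 - 6\right)^{2} = \left(-17\right)^{2} = 289$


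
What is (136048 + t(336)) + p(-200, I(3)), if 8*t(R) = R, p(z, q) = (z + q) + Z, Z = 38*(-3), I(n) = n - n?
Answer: 135776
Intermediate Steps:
I(n) = 0
Z = -114
p(z, q) = -114 + q + z (p(z, q) = (z + q) - 114 = (q + z) - 114 = -114 + q + z)
t(R) = R/8
(136048 + t(336)) + p(-200, I(3)) = (136048 + (1/8)*336) + (-114 + 0 - 200) = (136048 + 42) - 314 = 136090 - 314 = 135776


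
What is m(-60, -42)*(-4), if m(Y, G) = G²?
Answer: -7056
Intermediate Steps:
m(-60, -42)*(-4) = (-42)²*(-4) = 1764*(-4) = -7056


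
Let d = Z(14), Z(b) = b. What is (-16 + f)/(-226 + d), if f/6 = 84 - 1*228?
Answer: 220/53 ≈ 4.1509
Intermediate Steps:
f = -864 (f = 6*(84 - 1*228) = 6*(84 - 228) = 6*(-144) = -864)
d = 14
(-16 + f)/(-226 + d) = (-16 - 864)/(-226 + 14) = -880/(-212) = -880*(-1/212) = 220/53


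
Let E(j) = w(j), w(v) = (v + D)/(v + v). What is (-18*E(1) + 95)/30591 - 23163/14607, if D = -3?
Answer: -26182546/16549731 ≈ -1.5821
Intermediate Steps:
w(v) = (-3 + v)/(2*v) (w(v) = (v - 3)/(v + v) = (-3 + v)/((2*v)) = (-3 + v)*(1/(2*v)) = (-3 + v)/(2*v))
E(j) = (-3 + j)/(2*j)
(-18*E(1) + 95)/30591 - 23163/14607 = (-9*(-3 + 1)/1 + 95)/30591 - 23163/14607 = (-9*(-2) + 95)*(1/30591) - 23163*1/14607 = (-18*(-1) + 95)*(1/30591) - 7721/4869 = (18 + 95)*(1/30591) - 7721/4869 = 113*(1/30591) - 7721/4869 = 113/30591 - 7721/4869 = -26182546/16549731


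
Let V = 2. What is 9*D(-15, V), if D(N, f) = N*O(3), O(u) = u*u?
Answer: -1215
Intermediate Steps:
O(u) = u²
D(N, f) = 9*N (D(N, f) = N*3² = N*9 = 9*N)
9*D(-15, V) = 9*(9*(-15)) = 9*(-135) = -1215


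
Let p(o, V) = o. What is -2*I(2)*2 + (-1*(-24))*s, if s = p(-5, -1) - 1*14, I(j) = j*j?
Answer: -472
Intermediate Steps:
I(j) = j²
s = -19 (s = -5 - 1*14 = -5 - 14 = -19)
-2*I(2)*2 + (-1*(-24))*s = -2*2²*2 - 1*(-24)*(-19) = -2*4*2 + 24*(-19) = -8*2 - 456 = -16 - 456 = -472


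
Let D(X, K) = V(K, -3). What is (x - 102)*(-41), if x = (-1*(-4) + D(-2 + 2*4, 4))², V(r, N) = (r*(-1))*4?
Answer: -1722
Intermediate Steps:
V(r, N) = -4*r (V(r, N) = -r*4 = -4*r)
D(X, K) = -4*K
x = 144 (x = (-1*(-4) - 4*4)² = (4 - 16)² = (-12)² = 144)
(x - 102)*(-41) = (144 - 102)*(-41) = 42*(-41) = -1722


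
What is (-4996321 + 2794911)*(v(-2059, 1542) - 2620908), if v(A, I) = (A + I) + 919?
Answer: 5768808113460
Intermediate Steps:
v(A, I) = 919 + A + I
(-4996321 + 2794911)*(v(-2059, 1542) - 2620908) = (-4996321 + 2794911)*((919 - 2059 + 1542) - 2620908) = -2201410*(402 - 2620908) = -2201410*(-2620506) = 5768808113460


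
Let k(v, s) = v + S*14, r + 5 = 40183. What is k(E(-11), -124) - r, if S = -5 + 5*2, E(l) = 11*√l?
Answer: -40108 + 11*I*√11 ≈ -40108.0 + 36.483*I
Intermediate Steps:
r = 40178 (r = -5 + 40183 = 40178)
S = 5 (S = -5 + 10 = 5)
k(v, s) = 70 + v (k(v, s) = v + 5*14 = v + 70 = 70 + v)
k(E(-11), -124) - r = (70 + 11*√(-11)) - 1*40178 = (70 + 11*(I*√11)) - 40178 = (70 + 11*I*√11) - 40178 = -40108 + 11*I*√11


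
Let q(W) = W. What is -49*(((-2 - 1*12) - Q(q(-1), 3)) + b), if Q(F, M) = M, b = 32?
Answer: -735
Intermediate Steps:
-49*(((-2 - 1*12) - Q(q(-1), 3)) + b) = -49*(((-2 - 1*12) - 1*3) + 32) = -49*(((-2 - 12) - 3) + 32) = -49*((-14 - 3) + 32) = -49*(-17 + 32) = -49*15 = -735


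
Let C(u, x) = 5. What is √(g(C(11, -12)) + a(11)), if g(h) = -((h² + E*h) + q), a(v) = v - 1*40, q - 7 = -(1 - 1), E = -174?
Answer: √809 ≈ 28.443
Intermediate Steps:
q = 7 (q = 7 - (1 - 1) = 7 - 1*0 = 7 + 0 = 7)
a(v) = -40 + v (a(v) = v - 40 = -40 + v)
g(h) = -7 - h² + 174*h (g(h) = -((h² - 174*h) + 7) = -(7 + h² - 174*h) = -7 - h² + 174*h)
√(g(C(11, -12)) + a(11)) = √((-7 - 1*5² + 174*5) + (-40 + 11)) = √((-7 - 1*25 + 870) - 29) = √((-7 - 25 + 870) - 29) = √(838 - 29) = √809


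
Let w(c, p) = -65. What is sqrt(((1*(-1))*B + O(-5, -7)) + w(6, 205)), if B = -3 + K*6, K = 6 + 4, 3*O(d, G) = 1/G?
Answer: I*sqrt(53823)/21 ≈ 11.048*I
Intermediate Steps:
O(d, G) = 1/(3*G)
K = 10
B = 57 (B = -3 + 10*6 = -3 + 60 = 57)
sqrt(((1*(-1))*B + O(-5, -7)) + w(6, 205)) = sqrt(((1*(-1))*57 + (1/3)/(-7)) - 65) = sqrt((-1*57 + (1/3)*(-1/7)) - 65) = sqrt((-57 - 1/21) - 65) = sqrt(-1198/21 - 65) = sqrt(-2563/21) = I*sqrt(53823)/21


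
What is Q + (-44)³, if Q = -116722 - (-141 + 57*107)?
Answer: -207864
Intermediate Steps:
Q = -122680 (Q = -116722 - (-141 + 6099) = -116722 - 1*5958 = -116722 - 5958 = -122680)
Q + (-44)³ = -122680 + (-44)³ = -122680 - 85184 = -207864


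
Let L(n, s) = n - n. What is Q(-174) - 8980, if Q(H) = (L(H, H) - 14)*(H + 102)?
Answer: -7972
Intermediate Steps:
L(n, s) = 0
Q(H) = -1428 - 14*H (Q(H) = (0 - 14)*(H + 102) = -14*(102 + H) = -1428 - 14*H)
Q(-174) - 8980 = (-1428 - 14*(-174)) - 8980 = (-1428 + 2436) - 8980 = 1008 - 8980 = -7972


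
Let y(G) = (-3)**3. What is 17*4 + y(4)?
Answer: 41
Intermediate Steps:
y(G) = -27
17*4 + y(4) = 17*4 - 27 = 68 - 27 = 41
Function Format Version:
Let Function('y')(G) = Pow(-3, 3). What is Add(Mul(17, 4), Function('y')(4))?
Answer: 41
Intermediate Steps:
Function('y')(G) = -27
Add(Mul(17, 4), Function('y')(4)) = Add(Mul(17, 4), -27) = Add(68, -27) = 41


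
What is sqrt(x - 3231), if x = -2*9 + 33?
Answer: 4*I*sqrt(201) ≈ 56.71*I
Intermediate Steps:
x = 15 (x = -18 + 33 = 15)
sqrt(x - 3231) = sqrt(15 - 3231) = sqrt(-3216) = 4*I*sqrt(201)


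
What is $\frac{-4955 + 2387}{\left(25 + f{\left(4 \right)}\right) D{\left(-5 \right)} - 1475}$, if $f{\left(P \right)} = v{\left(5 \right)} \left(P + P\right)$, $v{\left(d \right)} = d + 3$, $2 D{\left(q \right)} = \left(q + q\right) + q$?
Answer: $\frac{5136}{4285} \approx 1.1986$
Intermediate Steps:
$D{\left(q \right)} = \frac{3 q}{2}$ ($D{\left(q \right)} = \frac{\left(q + q\right) + q}{2} = \frac{2 q + q}{2} = \frac{3 q}{2}$)
$v{\left(d \right)} = 3 + d$
$f{\left(P \right)} = 16 P$ ($f{\left(P \right)} = \left(3 + 5\right) \left(P + P\right) = 8 \cdot 2 P = 16 P$)
$\frac{-4955 + 2387}{\left(25 + f{\left(4 \right)}\right) D{\left(-5 \right)} - 1475} = \frac{-4955 + 2387}{\left(25 + 16 \cdot 4\right) \frac{3}{2} \left(-5\right) - 1475} = - \frac{2568}{\left(25 + 64\right) \left(- \frac{15}{2}\right) - 1475} = - \frac{2568}{89 \left(- \frac{15}{2}\right) - 1475} = - \frac{2568}{- \frac{1335}{2} - 1475} = - \frac{2568}{- \frac{4285}{2}} = \left(-2568\right) \left(- \frac{2}{4285}\right) = \frac{5136}{4285}$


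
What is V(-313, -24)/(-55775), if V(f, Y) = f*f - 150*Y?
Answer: -101569/55775 ≈ -1.8210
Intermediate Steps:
V(f, Y) = f² - 150*Y
V(-313, -24)/(-55775) = ((-313)² - 150*(-24))/(-55775) = (97969 + 3600)*(-1/55775) = 101569*(-1/55775) = -101569/55775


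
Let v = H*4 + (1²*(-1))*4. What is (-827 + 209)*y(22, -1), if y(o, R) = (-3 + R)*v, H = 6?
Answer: 49440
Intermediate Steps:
v = 20 (v = 6*4 + (1²*(-1))*4 = 24 + (1*(-1))*4 = 24 - 1*4 = 24 - 4 = 20)
y(o, R) = -60 + 20*R (y(o, R) = (-3 + R)*20 = -60 + 20*R)
(-827 + 209)*y(22, -1) = (-827 + 209)*(-60 + 20*(-1)) = -618*(-60 - 20) = -618*(-80) = 49440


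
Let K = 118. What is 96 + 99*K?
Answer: 11778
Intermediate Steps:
96 + 99*K = 96 + 99*118 = 96 + 11682 = 11778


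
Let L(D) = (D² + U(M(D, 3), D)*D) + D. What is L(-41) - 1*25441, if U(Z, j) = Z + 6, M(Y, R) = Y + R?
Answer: -22489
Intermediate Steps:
M(Y, R) = R + Y
U(Z, j) = 6 + Z
L(D) = D + D² + D*(9 + D) (L(D) = (D² + (6 + (3 + D))*D) + D = (D² + (9 + D)*D) + D = (D² + D*(9 + D)) + D = D + D² + D*(9 + D))
L(-41) - 1*25441 = 2*(-41)*(5 - 41) - 1*25441 = 2*(-41)*(-36) - 25441 = 2952 - 25441 = -22489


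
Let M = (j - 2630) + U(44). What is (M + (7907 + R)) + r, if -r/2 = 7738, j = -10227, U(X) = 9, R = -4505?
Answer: -24922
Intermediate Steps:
r = -15476 (r = -2*7738 = -15476)
M = -12848 (M = (-10227 - 2630) + 9 = -12857 + 9 = -12848)
(M + (7907 + R)) + r = (-12848 + (7907 - 4505)) - 15476 = (-12848 + 3402) - 15476 = -9446 - 15476 = -24922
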